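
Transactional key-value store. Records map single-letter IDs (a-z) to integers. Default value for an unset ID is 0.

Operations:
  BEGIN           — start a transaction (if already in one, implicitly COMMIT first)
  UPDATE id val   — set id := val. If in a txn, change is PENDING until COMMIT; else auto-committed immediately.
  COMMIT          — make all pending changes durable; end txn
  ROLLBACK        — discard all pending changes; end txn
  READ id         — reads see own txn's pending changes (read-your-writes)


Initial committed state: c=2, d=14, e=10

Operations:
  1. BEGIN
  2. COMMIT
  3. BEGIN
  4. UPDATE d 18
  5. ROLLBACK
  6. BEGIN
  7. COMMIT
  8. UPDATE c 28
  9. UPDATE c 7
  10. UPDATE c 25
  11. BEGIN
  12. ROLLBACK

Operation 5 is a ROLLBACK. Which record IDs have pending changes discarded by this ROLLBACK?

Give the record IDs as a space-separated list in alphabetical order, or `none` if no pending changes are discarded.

Answer: d

Derivation:
Initial committed: {c=2, d=14, e=10}
Op 1: BEGIN: in_txn=True, pending={}
Op 2: COMMIT: merged [] into committed; committed now {c=2, d=14, e=10}
Op 3: BEGIN: in_txn=True, pending={}
Op 4: UPDATE d=18 (pending; pending now {d=18})
Op 5: ROLLBACK: discarded pending ['d']; in_txn=False
Op 6: BEGIN: in_txn=True, pending={}
Op 7: COMMIT: merged [] into committed; committed now {c=2, d=14, e=10}
Op 8: UPDATE c=28 (auto-commit; committed c=28)
Op 9: UPDATE c=7 (auto-commit; committed c=7)
Op 10: UPDATE c=25 (auto-commit; committed c=25)
Op 11: BEGIN: in_txn=True, pending={}
Op 12: ROLLBACK: discarded pending []; in_txn=False
ROLLBACK at op 5 discards: ['d']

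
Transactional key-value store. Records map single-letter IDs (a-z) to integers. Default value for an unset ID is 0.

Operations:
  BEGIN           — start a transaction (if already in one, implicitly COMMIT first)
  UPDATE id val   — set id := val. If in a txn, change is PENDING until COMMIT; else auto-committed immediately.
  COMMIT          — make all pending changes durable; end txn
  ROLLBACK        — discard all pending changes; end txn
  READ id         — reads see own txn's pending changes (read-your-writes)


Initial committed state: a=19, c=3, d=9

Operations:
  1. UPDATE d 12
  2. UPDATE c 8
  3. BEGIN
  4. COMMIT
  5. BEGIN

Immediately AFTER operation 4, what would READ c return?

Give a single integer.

Answer: 8

Derivation:
Initial committed: {a=19, c=3, d=9}
Op 1: UPDATE d=12 (auto-commit; committed d=12)
Op 2: UPDATE c=8 (auto-commit; committed c=8)
Op 3: BEGIN: in_txn=True, pending={}
Op 4: COMMIT: merged [] into committed; committed now {a=19, c=8, d=12}
After op 4: visible(c) = 8 (pending={}, committed={a=19, c=8, d=12})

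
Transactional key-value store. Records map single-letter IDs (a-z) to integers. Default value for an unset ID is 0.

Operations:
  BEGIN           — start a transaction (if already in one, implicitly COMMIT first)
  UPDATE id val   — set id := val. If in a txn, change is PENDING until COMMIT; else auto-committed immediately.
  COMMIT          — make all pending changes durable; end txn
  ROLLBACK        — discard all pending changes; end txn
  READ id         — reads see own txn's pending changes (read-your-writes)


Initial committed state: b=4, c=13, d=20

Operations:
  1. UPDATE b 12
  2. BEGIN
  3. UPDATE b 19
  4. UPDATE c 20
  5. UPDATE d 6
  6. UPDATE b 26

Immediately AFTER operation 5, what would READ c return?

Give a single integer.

Initial committed: {b=4, c=13, d=20}
Op 1: UPDATE b=12 (auto-commit; committed b=12)
Op 2: BEGIN: in_txn=True, pending={}
Op 3: UPDATE b=19 (pending; pending now {b=19})
Op 4: UPDATE c=20 (pending; pending now {b=19, c=20})
Op 5: UPDATE d=6 (pending; pending now {b=19, c=20, d=6})
After op 5: visible(c) = 20 (pending={b=19, c=20, d=6}, committed={b=12, c=13, d=20})

Answer: 20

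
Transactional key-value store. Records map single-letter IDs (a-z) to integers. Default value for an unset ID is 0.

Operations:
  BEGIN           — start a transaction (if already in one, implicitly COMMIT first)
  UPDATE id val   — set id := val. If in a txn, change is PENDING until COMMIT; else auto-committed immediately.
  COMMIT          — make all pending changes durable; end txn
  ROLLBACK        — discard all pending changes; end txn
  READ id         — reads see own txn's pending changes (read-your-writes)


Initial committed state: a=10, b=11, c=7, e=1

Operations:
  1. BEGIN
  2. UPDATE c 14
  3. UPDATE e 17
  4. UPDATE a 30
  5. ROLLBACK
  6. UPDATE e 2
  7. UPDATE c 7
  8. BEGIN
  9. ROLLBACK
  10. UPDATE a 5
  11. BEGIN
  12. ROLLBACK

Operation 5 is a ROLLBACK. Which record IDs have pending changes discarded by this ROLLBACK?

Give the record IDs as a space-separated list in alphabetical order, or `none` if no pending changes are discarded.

Answer: a c e

Derivation:
Initial committed: {a=10, b=11, c=7, e=1}
Op 1: BEGIN: in_txn=True, pending={}
Op 2: UPDATE c=14 (pending; pending now {c=14})
Op 3: UPDATE e=17 (pending; pending now {c=14, e=17})
Op 4: UPDATE a=30 (pending; pending now {a=30, c=14, e=17})
Op 5: ROLLBACK: discarded pending ['a', 'c', 'e']; in_txn=False
Op 6: UPDATE e=2 (auto-commit; committed e=2)
Op 7: UPDATE c=7 (auto-commit; committed c=7)
Op 8: BEGIN: in_txn=True, pending={}
Op 9: ROLLBACK: discarded pending []; in_txn=False
Op 10: UPDATE a=5 (auto-commit; committed a=5)
Op 11: BEGIN: in_txn=True, pending={}
Op 12: ROLLBACK: discarded pending []; in_txn=False
ROLLBACK at op 5 discards: ['a', 'c', 'e']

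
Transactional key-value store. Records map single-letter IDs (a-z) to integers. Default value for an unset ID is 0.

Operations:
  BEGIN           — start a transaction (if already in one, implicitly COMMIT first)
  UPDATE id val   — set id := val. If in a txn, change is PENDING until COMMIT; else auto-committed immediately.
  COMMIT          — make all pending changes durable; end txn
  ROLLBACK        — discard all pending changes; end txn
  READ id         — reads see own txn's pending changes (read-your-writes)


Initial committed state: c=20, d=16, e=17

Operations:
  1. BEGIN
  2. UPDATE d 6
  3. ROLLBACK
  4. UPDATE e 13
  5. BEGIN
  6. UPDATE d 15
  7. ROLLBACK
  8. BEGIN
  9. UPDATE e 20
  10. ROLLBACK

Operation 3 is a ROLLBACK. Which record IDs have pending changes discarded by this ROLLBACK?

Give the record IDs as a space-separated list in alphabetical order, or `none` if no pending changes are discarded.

Initial committed: {c=20, d=16, e=17}
Op 1: BEGIN: in_txn=True, pending={}
Op 2: UPDATE d=6 (pending; pending now {d=6})
Op 3: ROLLBACK: discarded pending ['d']; in_txn=False
Op 4: UPDATE e=13 (auto-commit; committed e=13)
Op 5: BEGIN: in_txn=True, pending={}
Op 6: UPDATE d=15 (pending; pending now {d=15})
Op 7: ROLLBACK: discarded pending ['d']; in_txn=False
Op 8: BEGIN: in_txn=True, pending={}
Op 9: UPDATE e=20 (pending; pending now {e=20})
Op 10: ROLLBACK: discarded pending ['e']; in_txn=False
ROLLBACK at op 3 discards: ['d']

Answer: d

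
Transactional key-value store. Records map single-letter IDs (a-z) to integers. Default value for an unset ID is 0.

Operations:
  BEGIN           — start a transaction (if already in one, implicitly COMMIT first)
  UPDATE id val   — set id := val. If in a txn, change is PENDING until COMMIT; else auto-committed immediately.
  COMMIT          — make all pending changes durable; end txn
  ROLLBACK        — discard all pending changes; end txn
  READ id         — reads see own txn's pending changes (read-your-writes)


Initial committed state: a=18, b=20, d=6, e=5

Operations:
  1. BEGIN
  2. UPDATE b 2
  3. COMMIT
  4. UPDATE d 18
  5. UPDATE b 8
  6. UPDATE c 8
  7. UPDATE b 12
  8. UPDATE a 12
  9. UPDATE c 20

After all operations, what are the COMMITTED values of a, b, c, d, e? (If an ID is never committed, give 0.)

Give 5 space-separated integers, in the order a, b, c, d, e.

Initial committed: {a=18, b=20, d=6, e=5}
Op 1: BEGIN: in_txn=True, pending={}
Op 2: UPDATE b=2 (pending; pending now {b=2})
Op 3: COMMIT: merged ['b'] into committed; committed now {a=18, b=2, d=6, e=5}
Op 4: UPDATE d=18 (auto-commit; committed d=18)
Op 5: UPDATE b=8 (auto-commit; committed b=8)
Op 6: UPDATE c=8 (auto-commit; committed c=8)
Op 7: UPDATE b=12 (auto-commit; committed b=12)
Op 8: UPDATE a=12 (auto-commit; committed a=12)
Op 9: UPDATE c=20 (auto-commit; committed c=20)
Final committed: {a=12, b=12, c=20, d=18, e=5}

Answer: 12 12 20 18 5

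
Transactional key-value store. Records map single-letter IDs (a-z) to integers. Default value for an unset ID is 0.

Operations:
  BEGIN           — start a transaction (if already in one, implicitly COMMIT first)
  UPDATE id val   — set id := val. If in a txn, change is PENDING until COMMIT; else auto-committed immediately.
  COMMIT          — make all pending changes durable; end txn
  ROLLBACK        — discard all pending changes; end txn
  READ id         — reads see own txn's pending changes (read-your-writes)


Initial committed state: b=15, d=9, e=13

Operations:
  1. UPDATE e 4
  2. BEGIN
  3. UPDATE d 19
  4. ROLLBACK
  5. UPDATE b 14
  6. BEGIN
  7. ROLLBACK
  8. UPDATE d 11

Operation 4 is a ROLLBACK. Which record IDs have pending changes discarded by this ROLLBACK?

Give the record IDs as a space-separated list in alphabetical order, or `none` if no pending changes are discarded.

Initial committed: {b=15, d=9, e=13}
Op 1: UPDATE e=4 (auto-commit; committed e=4)
Op 2: BEGIN: in_txn=True, pending={}
Op 3: UPDATE d=19 (pending; pending now {d=19})
Op 4: ROLLBACK: discarded pending ['d']; in_txn=False
Op 5: UPDATE b=14 (auto-commit; committed b=14)
Op 6: BEGIN: in_txn=True, pending={}
Op 7: ROLLBACK: discarded pending []; in_txn=False
Op 8: UPDATE d=11 (auto-commit; committed d=11)
ROLLBACK at op 4 discards: ['d']

Answer: d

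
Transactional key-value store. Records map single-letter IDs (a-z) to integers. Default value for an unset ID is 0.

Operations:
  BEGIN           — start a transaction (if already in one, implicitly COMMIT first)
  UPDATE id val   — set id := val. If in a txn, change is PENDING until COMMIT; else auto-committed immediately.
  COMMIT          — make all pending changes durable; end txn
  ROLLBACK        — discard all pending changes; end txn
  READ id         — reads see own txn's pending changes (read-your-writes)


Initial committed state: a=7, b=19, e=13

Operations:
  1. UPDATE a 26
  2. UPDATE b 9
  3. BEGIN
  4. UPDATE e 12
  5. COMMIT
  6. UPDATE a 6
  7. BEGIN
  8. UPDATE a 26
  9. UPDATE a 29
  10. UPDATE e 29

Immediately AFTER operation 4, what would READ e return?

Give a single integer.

Answer: 12

Derivation:
Initial committed: {a=7, b=19, e=13}
Op 1: UPDATE a=26 (auto-commit; committed a=26)
Op 2: UPDATE b=9 (auto-commit; committed b=9)
Op 3: BEGIN: in_txn=True, pending={}
Op 4: UPDATE e=12 (pending; pending now {e=12})
After op 4: visible(e) = 12 (pending={e=12}, committed={a=26, b=9, e=13})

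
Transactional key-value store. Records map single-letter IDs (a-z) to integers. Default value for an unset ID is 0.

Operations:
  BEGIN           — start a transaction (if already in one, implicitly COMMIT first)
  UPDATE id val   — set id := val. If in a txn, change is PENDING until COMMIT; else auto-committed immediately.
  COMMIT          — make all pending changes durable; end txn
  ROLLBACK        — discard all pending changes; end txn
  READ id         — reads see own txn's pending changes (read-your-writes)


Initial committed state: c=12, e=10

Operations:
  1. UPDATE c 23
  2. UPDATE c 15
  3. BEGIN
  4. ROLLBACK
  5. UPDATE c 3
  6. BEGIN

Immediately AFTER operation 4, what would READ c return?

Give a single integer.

Answer: 15

Derivation:
Initial committed: {c=12, e=10}
Op 1: UPDATE c=23 (auto-commit; committed c=23)
Op 2: UPDATE c=15 (auto-commit; committed c=15)
Op 3: BEGIN: in_txn=True, pending={}
Op 4: ROLLBACK: discarded pending []; in_txn=False
After op 4: visible(c) = 15 (pending={}, committed={c=15, e=10})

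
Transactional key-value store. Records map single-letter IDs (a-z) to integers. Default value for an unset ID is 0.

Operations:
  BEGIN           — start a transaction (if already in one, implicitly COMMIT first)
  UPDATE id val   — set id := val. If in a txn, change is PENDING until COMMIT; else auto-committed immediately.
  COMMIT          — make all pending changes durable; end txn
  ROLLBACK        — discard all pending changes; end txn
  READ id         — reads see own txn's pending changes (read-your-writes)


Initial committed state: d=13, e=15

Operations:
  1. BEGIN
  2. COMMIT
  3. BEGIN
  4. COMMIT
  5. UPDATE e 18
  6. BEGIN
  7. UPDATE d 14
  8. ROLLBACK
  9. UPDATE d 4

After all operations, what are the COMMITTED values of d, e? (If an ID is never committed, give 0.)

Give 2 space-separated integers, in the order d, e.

Answer: 4 18

Derivation:
Initial committed: {d=13, e=15}
Op 1: BEGIN: in_txn=True, pending={}
Op 2: COMMIT: merged [] into committed; committed now {d=13, e=15}
Op 3: BEGIN: in_txn=True, pending={}
Op 4: COMMIT: merged [] into committed; committed now {d=13, e=15}
Op 5: UPDATE e=18 (auto-commit; committed e=18)
Op 6: BEGIN: in_txn=True, pending={}
Op 7: UPDATE d=14 (pending; pending now {d=14})
Op 8: ROLLBACK: discarded pending ['d']; in_txn=False
Op 9: UPDATE d=4 (auto-commit; committed d=4)
Final committed: {d=4, e=18}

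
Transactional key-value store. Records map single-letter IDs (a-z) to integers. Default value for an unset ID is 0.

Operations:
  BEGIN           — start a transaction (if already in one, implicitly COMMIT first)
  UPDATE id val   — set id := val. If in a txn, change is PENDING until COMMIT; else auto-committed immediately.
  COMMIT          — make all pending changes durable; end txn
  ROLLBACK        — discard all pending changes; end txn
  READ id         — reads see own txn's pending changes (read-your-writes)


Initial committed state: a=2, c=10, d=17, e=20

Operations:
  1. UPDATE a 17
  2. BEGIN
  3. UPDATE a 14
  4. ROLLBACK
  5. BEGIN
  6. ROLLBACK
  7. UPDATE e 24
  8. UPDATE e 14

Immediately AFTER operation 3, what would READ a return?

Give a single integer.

Initial committed: {a=2, c=10, d=17, e=20}
Op 1: UPDATE a=17 (auto-commit; committed a=17)
Op 2: BEGIN: in_txn=True, pending={}
Op 3: UPDATE a=14 (pending; pending now {a=14})
After op 3: visible(a) = 14 (pending={a=14}, committed={a=17, c=10, d=17, e=20})

Answer: 14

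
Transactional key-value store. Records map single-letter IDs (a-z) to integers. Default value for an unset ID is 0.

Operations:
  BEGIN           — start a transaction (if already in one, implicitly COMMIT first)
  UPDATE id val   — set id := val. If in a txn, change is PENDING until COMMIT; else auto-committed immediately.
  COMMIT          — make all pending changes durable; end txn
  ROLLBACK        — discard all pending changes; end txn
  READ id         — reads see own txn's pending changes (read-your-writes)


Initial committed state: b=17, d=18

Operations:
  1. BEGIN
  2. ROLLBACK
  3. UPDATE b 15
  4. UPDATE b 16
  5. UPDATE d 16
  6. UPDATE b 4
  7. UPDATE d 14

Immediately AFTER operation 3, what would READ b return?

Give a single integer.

Initial committed: {b=17, d=18}
Op 1: BEGIN: in_txn=True, pending={}
Op 2: ROLLBACK: discarded pending []; in_txn=False
Op 3: UPDATE b=15 (auto-commit; committed b=15)
After op 3: visible(b) = 15 (pending={}, committed={b=15, d=18})

Answer: 15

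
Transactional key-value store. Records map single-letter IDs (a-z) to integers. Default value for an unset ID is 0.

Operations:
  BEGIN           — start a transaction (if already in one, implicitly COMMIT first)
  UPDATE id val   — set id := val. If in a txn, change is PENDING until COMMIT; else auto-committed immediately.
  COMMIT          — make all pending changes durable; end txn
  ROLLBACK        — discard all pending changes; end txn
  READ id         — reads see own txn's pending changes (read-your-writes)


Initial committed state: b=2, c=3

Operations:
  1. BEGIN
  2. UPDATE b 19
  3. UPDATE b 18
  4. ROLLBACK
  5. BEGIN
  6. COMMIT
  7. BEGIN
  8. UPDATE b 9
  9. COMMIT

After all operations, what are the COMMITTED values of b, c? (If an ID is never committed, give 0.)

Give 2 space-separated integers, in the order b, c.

Answer: 9 3

Derivation:
Initial committed: {b=2, c=3}
Op 1: BEGIN: in_txn=True, pending={}
Op 2: UPDATE b=19 (pending; pending now {b=19})
Op 3: UPDATE b=18 (pending; pending now {b=18})
Op 4: ROLLBACK: discarded pending ['b']; in_txn=False
Op 5: BEGIN: in_txn=True, pending={}
Op 6: COMMIT: merged [] into committed; committed now {b=2, c=3}
Op 7: BEGIN: in_txn=True, pending={}
Op 8: UPDATE b=9 (pending; pending now {b=9})
Op 9: COMMIT: merged ['b'] into committed; committed now {b=9, c=3}
Final committed: {b=9, c=3}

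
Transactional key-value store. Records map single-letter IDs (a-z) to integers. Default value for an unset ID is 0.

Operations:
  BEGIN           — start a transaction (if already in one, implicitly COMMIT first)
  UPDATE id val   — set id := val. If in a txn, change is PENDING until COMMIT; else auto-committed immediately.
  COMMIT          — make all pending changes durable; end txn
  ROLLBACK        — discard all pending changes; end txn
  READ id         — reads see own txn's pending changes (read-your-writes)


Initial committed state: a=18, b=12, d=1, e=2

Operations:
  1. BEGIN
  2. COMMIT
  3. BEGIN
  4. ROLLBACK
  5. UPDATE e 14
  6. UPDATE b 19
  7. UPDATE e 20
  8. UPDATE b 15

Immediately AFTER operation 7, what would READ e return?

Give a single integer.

Initial committed: {a=18, b=12, d=1, e=2}
Op 1: BEGIN: in_txn=True, pending={}
Op 2: COMMIT: merged [] into committed; committed now {a=18, b=12, d=1, e=2}
Op 3: BEGIN: in_txn=True, pending={}
Op 4: ROLLBACK: discarded pending []; in_txn=False
Op 5: UPDATE e=14 (auto-commit; committed e=14)
Op 6: UPDATE b=19 (auto-commit; committed b=19)
Op 7: UPDATE e=20 (auto-commit; committed e=20)
After op 7: visible(e) = 20 (pending={}, committed={a=18, b=19, d=1, e=20})

Answer: 20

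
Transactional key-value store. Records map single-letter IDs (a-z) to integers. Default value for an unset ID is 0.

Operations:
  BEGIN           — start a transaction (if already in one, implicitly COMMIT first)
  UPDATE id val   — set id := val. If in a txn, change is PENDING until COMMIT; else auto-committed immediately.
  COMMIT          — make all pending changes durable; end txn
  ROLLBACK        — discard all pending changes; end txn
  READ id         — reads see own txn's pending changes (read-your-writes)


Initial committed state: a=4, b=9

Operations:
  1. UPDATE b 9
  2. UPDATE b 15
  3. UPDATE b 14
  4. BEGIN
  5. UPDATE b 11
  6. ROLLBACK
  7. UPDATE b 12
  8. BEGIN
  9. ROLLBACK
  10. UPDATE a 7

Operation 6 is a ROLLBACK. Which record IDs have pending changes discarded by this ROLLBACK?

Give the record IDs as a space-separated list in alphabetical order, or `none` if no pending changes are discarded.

Initial committed: {a=4, b=9}
Op 1: UPDATE b=9 (auto-commit; committed b=9)
Op 2: UPDATE b=15 (auto-commit; committed b=15)
Op 3: UPDATE b=14 (auto-commit; committed b=14)
Op 4: BEGIN: in_txn=True, pending={}
Op 5: UPDATE b=11 (pending; pending now {b=11})
Op 6: ROLLBACK: discarded pending ['b']; in_txn=False
Op 7: UPDATE b=12 (auto-commit; committed b=12)
Op 8: BEGIN: in_txn=True, pending={}
Op 9: ROLLBACK: discarded pending []; in_txn=False
Op 10: UPDATE a=7 (auto-commit; committed a=7)
ROLLBACK at op 6 discards: ['b']

Answer: b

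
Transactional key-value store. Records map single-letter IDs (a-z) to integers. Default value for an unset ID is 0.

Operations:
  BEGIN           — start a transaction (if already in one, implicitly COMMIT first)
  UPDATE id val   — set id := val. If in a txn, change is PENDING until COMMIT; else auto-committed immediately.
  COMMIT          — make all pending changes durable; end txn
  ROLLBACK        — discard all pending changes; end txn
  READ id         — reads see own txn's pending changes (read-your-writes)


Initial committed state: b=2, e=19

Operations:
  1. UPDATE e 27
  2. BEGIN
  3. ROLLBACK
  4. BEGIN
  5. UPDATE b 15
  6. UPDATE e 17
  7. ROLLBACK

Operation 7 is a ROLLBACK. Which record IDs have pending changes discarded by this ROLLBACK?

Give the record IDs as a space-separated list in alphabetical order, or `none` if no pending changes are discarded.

Initial committed: {b=2, e=19}
Op 1: UPDATE e=27 (auto-commit; committed e=27)
Op 2: BEGIN: in_txn=True, pending={}
Op 3: ROLLBACK: discarded pending []; in_txn=False
Op 4: BEGIN: in_txn=True, pending={}
Op 5: UPDATE b=15 (pending; pending now {b=15})
Op 6: UPDATE e=17 (pending; pending now {b=15, e=17})
Op 7: ROLLBACK: discarded pending ['b', 'e']; in_txn=False
ROLLBACK at op 7 discards: ['b', 'e']

Answer: b e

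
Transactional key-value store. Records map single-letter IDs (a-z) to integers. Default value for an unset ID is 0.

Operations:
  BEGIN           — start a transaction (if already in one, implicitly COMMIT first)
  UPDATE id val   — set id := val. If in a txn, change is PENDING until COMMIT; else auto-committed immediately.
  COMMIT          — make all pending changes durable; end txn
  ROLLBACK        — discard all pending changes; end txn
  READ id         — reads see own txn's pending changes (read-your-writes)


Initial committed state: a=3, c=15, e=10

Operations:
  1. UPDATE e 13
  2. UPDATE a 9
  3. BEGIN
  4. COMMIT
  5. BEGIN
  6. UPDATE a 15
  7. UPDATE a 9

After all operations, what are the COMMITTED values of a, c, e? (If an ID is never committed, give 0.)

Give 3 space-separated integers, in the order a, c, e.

Answer: 9 15 13

Derivation:
Initial committed: {a=3, c=15, e=10}
Op 1: UPDATE e=13 (auto-commit; committed e=13)
Op 2: UPDATE a=9 (auto-commit; committed a=9)
Op 3: BEGIN: in_txn=True, pending={}
Op 4: COMMIT: merged [] into committed; committed now {a=9, c=15, e=13}
Op 5: BEGIN: in_txn=True, pending={}
Op 6: UPDATE a=15 (pending; pending now {a=15})
Op 7: UPDATE a=9 (pending; pending now {a=9})
Final committed: {a=9, c=15, e=13}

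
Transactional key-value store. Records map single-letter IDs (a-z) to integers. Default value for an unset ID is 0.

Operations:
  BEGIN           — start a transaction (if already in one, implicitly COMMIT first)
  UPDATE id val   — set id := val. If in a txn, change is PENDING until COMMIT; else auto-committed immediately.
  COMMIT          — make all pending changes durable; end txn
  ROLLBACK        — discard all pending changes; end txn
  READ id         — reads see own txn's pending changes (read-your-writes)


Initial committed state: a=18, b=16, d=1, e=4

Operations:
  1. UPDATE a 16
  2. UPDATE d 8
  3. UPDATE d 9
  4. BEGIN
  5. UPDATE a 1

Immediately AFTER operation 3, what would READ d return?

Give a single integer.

Answer: 9

Derivation:
Initial committed: {a=18, b=16, d=1, e=4}
Op 1: UPDATE a=16 (auto-commit; committed a=16)
Op 2: UPDATE d=8 (auto-commit; committed d=8)
Op 3: UPDATE d=9 (auto-commit; committed d=9)
After op 3: visible(d) = 9 (pending={}, committed={a=16, b=16, d=9, e=4})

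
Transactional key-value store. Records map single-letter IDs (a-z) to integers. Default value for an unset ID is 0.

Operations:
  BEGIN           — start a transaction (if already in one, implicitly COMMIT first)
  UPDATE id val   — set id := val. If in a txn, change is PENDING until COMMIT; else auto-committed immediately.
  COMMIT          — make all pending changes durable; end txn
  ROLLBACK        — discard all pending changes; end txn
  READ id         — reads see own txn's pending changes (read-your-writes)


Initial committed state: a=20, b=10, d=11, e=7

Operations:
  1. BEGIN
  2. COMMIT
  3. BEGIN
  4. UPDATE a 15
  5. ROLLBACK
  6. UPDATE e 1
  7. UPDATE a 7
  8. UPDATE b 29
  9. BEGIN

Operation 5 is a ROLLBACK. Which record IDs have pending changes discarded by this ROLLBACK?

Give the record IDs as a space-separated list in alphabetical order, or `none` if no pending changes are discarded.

Initial committed: {a=20, b=10, d=11, e=7}
Op 1: BEGIN: in_txn=True, pending={}
Op 2: COMMIT: merged [] into committed; committed now {a=20, b=10, d=11, e=7}
Op 3: BEGIN: in_txn=True, pending={}
Op 4: UPDATE a=15 (pending; pending now {a=15})
Op 5: ROLLBACK: discarded pending ['a']; in_txn=False
Op 6: UPDATE e=1 (auto-commit; committed e=1)
Op 7: UPDATE a=7 (auto-commit; committed a=7)
Op 8: UPDATE b=29 (auto-commit; committed b=29)
Op 9: BEGIN: in_txn=True, pending={}
ROLLBACK at op 5 discards: ['a']

Answer: a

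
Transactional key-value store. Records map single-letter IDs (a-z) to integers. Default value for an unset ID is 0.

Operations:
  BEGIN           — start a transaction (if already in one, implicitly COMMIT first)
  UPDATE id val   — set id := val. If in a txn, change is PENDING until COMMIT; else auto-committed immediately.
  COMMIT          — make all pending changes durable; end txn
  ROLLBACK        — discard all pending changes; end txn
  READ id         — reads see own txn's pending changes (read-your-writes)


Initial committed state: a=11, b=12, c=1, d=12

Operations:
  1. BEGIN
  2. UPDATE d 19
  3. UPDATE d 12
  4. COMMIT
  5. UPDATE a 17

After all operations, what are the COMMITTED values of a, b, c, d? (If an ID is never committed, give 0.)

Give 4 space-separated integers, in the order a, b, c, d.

Initial committed: {a=11, b=12, c=1, d=12}
Op 1: BEGIN: in_txn=True, pending={}
Op 2: UPDATE d=19 (pending; pending now {d=19})
Op 3: UPDATE d=12 (pending; pending now {d=12})
Op 4: COMMIT: merged ['d'] into committed; committed now {a=11, b=12, c=1, d=12}
Op 5: UPDATE a=17 (auto-commit; committed a=17)
Final committed: {a=17, b=12, c=1, d=12}

Answer: 17 12 1 12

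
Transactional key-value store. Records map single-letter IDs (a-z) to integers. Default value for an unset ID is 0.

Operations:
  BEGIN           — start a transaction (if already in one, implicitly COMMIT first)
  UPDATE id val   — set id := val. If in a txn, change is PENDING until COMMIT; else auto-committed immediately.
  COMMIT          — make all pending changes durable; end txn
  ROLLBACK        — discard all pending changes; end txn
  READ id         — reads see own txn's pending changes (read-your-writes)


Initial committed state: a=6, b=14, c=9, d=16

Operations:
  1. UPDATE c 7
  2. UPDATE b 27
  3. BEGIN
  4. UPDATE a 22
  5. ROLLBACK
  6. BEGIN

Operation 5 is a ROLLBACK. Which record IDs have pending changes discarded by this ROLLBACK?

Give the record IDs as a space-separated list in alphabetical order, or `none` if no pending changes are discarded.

Initial committed: {a=6, b=14, c=9, d=16}
Op 1: UPDATE c=7 (auto-commit; committed c=7)
Op 2: UPDATE b=27 (auto-commit; committed b=27)
Op 3: BEGIN: in_txn=True, pending={}
Op 4: UPDATE a=22 (pending; pending now {a=22})
Op 5: ROLLBACK: discarded pending ['a']; in_txn=False
Op 6: BEGIN: in_txn=True, pending={}
ROLLBACK at op 5 discards: ['a']

Answer: a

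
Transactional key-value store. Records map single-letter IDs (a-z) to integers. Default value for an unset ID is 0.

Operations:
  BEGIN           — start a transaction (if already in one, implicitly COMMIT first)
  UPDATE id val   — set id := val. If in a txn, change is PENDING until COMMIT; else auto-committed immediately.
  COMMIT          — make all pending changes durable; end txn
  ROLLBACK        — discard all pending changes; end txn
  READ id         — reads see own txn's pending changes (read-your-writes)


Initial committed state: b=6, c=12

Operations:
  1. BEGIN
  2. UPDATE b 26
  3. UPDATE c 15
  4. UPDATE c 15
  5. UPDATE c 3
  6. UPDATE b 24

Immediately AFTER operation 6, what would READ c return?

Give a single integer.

Initial committed: {b=6, c=12}
Op 1: BEGIN: in_txn=True, pending={}
Op 2: UPDATE b=26 (pending; pending now {b=26})
Op 3: UPDATE c=15 (pending; pending now {b=26, c=15})
Op 4: UPDATE c=15 (pending; pending now {b=26, c=15})
Op 5: UPDATE c=3 (pending; pending now {b=26, c=3})
Op 6: UPDATE b=24 (pending; pending now {b=24, c=3})
After op 6: visible(c) = 3 (pending={b=24, c=3}, committed={b=6, c=12})

Answer: 3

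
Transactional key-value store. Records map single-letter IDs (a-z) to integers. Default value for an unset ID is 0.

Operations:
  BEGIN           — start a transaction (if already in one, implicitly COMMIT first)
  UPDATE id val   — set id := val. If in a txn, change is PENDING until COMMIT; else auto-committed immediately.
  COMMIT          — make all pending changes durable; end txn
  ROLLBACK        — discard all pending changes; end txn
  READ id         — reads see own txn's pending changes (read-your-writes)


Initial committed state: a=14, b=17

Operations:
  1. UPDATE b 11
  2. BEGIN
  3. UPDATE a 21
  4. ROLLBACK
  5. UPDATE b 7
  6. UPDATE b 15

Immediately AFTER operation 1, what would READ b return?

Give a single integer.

Answer: 11

Derivation:
Initial committed: {a=14, b=17}
Op 1: UPDATE b=11 (auto-commit; committed b=11)
After op 1: visible(b) = 11 (pending={}, committed={a=14, b=11})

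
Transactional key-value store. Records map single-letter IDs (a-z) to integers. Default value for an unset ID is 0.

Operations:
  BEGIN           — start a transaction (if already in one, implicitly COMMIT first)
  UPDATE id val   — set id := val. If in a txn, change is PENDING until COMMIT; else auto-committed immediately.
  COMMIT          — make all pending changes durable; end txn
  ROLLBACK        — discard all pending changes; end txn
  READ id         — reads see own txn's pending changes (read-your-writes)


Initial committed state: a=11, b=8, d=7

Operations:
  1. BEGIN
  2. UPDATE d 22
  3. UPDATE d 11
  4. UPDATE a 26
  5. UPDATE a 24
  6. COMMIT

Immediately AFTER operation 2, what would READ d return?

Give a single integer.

Answer: 22

Derivation:
Initial committed: {a=11, b=8, d=7}
Op 1: BEGIN: in_txn=True, pending={}
Op 2: UPDATE d=22 (pending; pending now {d=22})
After op 2: visible(d) = 22 (pending={d=22}, committed={a=11, b=8, d=7})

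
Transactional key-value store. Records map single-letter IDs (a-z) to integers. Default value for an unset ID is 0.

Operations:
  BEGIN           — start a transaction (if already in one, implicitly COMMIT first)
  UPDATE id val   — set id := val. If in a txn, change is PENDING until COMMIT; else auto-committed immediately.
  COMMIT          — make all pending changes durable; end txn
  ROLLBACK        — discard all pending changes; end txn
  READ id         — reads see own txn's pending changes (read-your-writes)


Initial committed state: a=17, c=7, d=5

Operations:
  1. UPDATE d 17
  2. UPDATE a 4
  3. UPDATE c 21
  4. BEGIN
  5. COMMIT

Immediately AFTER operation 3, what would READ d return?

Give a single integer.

Initial committed: {a=17, c=7, d=5}
Op 1: UPDATE d=17 (auto-commit; committed d=17)
Op 2: UPDATE a=4 (auto-commit; committed a=4)
Op 3: UPDATE c=21 (auto-commit; committed c=21)
After op 3: visible(d) = 17 (pending={}, committed={a=4, c=21, d=17})

Answer: 17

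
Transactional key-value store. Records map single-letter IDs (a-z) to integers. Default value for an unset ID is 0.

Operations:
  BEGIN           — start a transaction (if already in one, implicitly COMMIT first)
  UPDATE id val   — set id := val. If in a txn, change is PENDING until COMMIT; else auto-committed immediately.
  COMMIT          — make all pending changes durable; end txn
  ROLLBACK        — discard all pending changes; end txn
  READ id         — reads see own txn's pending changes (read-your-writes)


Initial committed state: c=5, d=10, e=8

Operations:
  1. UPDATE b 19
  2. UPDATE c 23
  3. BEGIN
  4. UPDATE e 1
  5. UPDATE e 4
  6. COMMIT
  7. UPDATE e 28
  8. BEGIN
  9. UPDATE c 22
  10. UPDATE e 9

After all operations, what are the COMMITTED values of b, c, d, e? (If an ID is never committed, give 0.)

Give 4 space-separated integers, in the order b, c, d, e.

Answer: 19 23 10 28

Derivation:
Initial committed: {c=5, d=10, e=8}
Op 1: UPDATE b=19 (auto-commit; committed b=19)
Op 2: UPDATE c=23 (auto-commit; committed c=23)
Op 3: BEGIN: in_txn=True, pending={}
Op 4: UPDATE e=1 (pending; pending now {e=1})
Op 5: UPDATE e=4 (pending; pending now {e=4})
Op 6: COMMIT: merged ['e'] into committed; committed now {b=19, c=23, d=10, e=4}
Op 7: UPDATE e=28 (auto-commit; committed e=28)
Op 8: BEGIN: in_txn=True, pending={}
Op 9: UPDATE c=22 (pending; pending now {c=22})
Op 10: UPDATE e=9 (pending; pending now {c=22, e=9})
Final committed: {b=19, c=23, d=10, e=28}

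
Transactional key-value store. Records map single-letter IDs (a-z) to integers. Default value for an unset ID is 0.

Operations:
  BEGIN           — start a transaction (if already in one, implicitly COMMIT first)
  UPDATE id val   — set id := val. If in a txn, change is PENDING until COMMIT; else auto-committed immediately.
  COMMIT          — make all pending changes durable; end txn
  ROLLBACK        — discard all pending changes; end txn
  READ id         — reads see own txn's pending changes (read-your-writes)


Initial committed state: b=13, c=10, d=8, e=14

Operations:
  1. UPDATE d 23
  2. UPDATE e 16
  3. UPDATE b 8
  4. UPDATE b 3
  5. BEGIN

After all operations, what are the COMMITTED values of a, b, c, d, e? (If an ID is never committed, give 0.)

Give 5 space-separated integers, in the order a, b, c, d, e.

Answer: 0 3 10 23 16

Derivation:
Initial committed: {b=13, c=10, d=8, e=14}
Op 1: UPDATE d=23 (auto-commit; committed d=23)
Op 2: UPDATE e=16 (auto-commit; committed e=16)
Op 3: UPDATE b=8 (auto-commit; committed b=8)
Op 4: UPDATE b=3 (auto-commit; committed b=3)
Op 5: BEGIN: in_txn=True, pending={}
Final committed: {b=3, c=10, d=23, e=16}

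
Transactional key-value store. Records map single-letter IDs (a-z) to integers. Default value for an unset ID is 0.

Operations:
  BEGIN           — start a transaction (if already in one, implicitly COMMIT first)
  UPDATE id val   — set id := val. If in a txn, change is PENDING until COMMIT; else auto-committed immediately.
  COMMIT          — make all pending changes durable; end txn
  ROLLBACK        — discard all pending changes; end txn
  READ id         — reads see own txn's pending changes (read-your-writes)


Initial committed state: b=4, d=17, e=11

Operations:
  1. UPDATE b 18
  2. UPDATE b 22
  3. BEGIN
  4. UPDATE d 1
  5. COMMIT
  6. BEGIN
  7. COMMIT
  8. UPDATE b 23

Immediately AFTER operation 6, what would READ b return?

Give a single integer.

Initial committed: {b=4, d=17, e=11}
Op 1: UPDATE b=18 (auto-commit; committed b=18)
Op 2: UPDATE b=22 (auto-commit; committed b=22)
Op 3: BEGIN: in_txn=True, pending={}
Op 4: UPDATE d=1 (pending; pending now {d=1})
Op 5: COMMIT: merged ['d'] into committed; committed now {b=22, d=1, e=11}
Op 6: BEGIN: in_txn=True, pending={}
After op 6: visible(b) = 22 (pending={}, committed={b=22, d=1, e=11})

Answer: 22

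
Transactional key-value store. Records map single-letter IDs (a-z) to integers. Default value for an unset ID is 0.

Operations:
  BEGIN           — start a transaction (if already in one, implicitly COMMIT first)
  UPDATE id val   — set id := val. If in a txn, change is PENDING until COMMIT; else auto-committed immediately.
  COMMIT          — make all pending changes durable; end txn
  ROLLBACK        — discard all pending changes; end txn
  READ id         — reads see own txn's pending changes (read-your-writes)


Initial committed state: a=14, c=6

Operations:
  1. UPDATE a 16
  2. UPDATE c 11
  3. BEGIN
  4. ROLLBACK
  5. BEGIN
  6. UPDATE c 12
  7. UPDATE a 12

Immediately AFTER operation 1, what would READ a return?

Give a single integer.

Answer: 16

Derivation:
Initial committed: {a=14, c=6}
Op 1: UPDATE a=16 (auto-commit; committed a=16)
After op 1: visible(a) = 16 (pending={}, committed={a=16, c=6})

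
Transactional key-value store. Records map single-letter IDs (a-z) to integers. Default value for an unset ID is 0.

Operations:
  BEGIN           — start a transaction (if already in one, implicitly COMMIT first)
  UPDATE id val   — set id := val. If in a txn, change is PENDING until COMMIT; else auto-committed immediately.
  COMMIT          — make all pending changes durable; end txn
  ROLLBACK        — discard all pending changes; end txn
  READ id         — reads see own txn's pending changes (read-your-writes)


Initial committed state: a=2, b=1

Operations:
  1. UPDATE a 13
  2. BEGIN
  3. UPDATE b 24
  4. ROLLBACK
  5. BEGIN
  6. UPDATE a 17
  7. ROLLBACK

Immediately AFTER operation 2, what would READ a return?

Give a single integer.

Answer: 13

Derivation:
Initial committed: {a=2, b=1}
Op 1: UPDATE a=13 (auto-commit; committed a=13)
Op 2: BEGIN: in_txn=True, pending={}
After op 2: visible(a) = 13 (pending={}, committed={a=13, b=1})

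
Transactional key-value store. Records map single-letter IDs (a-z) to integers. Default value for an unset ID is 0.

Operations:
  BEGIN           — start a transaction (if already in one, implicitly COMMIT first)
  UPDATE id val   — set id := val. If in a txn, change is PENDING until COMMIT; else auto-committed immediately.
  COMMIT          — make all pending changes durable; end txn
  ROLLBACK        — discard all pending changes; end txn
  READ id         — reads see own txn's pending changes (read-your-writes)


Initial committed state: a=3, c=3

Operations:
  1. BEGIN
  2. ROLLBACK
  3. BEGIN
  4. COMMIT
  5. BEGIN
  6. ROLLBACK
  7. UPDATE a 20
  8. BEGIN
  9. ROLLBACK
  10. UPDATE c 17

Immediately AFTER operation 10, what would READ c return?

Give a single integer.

Initial committed: {a=3, c=3}
Op 1: BEGIN: in_txn=True, pending={}
Op 2: ROLLBACK: discarded pending []; in_txn=False
Op 3: BEGIN: in_txn=True, pending={}
Op 4: COMMIT: merged [] into committed; committed now {a=3, c=3}
Op 5: BEGIN: in_txn=True, pending={}
Op 6: ROLLBACK: discarded pending []; in_txn=False
Op 7: UPDATE a=20 (auto-commit; committed a=20)
Op 8: BEGIN: in_txn=True, pending={}
Op 9: ROLLBACK: discarded pending []; in_txn=False
Op 10: UPDATE c=17 (auto-commit; committed c=17)
After op 10: visible(c) = 17 (pending={}, committed={a=20, c=17})

Answer: 17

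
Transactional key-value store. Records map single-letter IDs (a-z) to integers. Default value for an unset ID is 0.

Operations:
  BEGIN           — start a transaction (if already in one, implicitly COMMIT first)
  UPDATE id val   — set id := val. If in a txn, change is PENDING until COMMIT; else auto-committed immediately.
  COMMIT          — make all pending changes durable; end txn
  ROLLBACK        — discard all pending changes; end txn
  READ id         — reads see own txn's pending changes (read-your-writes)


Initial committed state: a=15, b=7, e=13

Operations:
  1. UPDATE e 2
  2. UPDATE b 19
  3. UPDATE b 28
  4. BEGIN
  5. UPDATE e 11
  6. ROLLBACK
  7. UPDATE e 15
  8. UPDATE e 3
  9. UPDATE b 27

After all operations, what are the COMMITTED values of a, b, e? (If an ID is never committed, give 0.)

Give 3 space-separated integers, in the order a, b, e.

Answer: 15 27 3

Derivation:
Initial committed: {a=15, b=7, e=13}
Op 1: UPDATE e=2 (auto-commit; committed e=2)
Op 2: UPDATE b=19 (auto-commit; committed b=19)
Op 3: UPDATE b=28 (auto-commit; committed b=28)
Op 4: BEGIN: in_txn=True, pending={}
Op 5: UPDATE e=11 (pending; pending now {e=11})
Op 6: ROLLBACK: discarded pending ['e']; in_txn=False
Op 7: UPDATE e=15 (auto-commit; committed e=15)
Op 8: UPDATE e=3 (auto-commit; committed e=3)
Op 9: UPDATE b=27 (auto-commit; committed b=27)
Final committed: {a=15, b=27, e=3}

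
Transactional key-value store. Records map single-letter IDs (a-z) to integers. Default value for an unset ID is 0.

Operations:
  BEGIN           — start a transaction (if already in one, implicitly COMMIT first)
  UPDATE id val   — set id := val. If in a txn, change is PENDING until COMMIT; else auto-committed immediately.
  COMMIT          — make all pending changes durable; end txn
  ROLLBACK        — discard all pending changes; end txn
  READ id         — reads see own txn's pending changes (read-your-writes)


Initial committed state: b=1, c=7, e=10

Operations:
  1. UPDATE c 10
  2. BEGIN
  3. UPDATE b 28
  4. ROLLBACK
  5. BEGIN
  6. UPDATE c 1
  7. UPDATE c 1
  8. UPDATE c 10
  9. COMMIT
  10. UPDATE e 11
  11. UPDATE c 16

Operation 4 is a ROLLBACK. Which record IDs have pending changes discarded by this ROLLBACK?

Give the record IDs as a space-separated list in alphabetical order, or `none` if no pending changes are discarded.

Answer: b

Derivation:
Initial committed: {b=1, c=7, e=10}
Op 1: UPDATE c=10 (auto-commit; committed c=10)
Op 2: BEGIN: in_txn=True, pending={}
Op 3: UPDATE b=28 (pending; pending now {b=28})
Op 4: ROLLBACK: discarded pending ['b']; in_txn=False
Op 5: BEGIN: in_txn=True, pending={}
Op 6: UPDATE c=1 (pending; pending now {c=1})
Op 7: UPDATE c=1 (pending; pending now {c=1})
Op 8: UPDATE c=10 (pending; pending now {c=10})
Op 9: COMMIT: merged ['c'] into committed; committed now {b=1, c=10, e=10}
Op 10: UPDATE e=11 (auto-commit; committed e=11)
Op 11: UPDATE c=16 (auto-commit; committed c=16)
ROLLBACK at op 4 discards: ['b']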